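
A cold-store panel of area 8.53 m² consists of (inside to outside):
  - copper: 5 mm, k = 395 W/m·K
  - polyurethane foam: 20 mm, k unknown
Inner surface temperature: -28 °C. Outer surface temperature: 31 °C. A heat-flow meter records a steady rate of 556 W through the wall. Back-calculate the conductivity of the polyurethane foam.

Treating each layer as a thermal resistance in series:
R_copper = L/(kA) = 0.005/(395×8.53) = 1.484×10^-6 K/W
Sum of known resistances R_other = 1.484×10^-6 K/W
Total R = ΔT/Q = 59/556 = 0.1061 K/W
R_polyurethane foam = R_total − R_other = 0.1061 K/W
k = L/(R·A) = 0.02/(0.1061×8.53)

k ≈ 0.0221 W/(m·K)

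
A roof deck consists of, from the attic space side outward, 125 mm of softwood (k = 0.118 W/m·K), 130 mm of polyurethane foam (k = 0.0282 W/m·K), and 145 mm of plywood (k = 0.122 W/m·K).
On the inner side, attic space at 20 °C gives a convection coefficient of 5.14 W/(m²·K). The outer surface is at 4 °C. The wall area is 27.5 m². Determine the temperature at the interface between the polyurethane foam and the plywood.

T ≈ 6.7 °C

Series thermal resistances:
R_inner film = 1/(h_i·A) = 1/(5.14×27.5) = 0.007075 K/W
R_softwood = L/(kA) = 0.125/(0.118×27.5) = 0.03852 K/W
R_polyurethane foam = L/(kA) = 0.13/(0.0282×27.5) = 0.1676 K/W
R_plywood = L/(kA) = 0.145/(0.122×27.5) = 0.04322 K/W
R_total = 0.2564 K/W;  Q = ΔT/R_total = 16/0.2564 = 62.39 W
T_interface = T_inner − Q·ΣR(inner→interface) = 20 − 62.4×0.2132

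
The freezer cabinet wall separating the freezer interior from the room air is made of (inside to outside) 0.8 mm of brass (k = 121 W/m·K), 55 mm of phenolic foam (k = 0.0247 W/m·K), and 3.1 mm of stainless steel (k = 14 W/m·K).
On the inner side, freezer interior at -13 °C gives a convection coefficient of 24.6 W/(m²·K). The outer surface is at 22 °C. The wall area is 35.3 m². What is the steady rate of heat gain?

Q ≈ 545 W

Using the resistance-network approach (series):
R_inner film = 1/(h_i·A) = 1/(24.6×35.3) = 0.001152 K/W
R_brass = L/(kA) = 0.0008/(121×35.3) = 1.873×10^-7 K/W
R_phenolic foam = L/(kA) = 0.055/(0.0247×35.3) = 0.06308 K/W
R_stainless steel = L/(kA) = 0.0031/(14×35.3) = 6.273×10^-6 K/W
R_total = 0.06424 K/W
Q = ΔT / R_total = 35 / 0.06424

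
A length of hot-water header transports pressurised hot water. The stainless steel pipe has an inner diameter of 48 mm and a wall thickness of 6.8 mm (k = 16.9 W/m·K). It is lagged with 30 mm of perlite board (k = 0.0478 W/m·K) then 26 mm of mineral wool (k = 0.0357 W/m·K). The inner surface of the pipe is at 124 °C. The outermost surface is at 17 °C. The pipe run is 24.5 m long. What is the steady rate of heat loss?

Per-layer cylindrical resistances, series-summed:
R_stainless steel pipe wall = ln(30.8/24)/(2π×16.9×24.5) = 9.589×10^-5 K/W
R_perlite board = ln(60.8/30.8)/(2π×0.0478×24.5) = 0.09242 K/W
R_mineral wool = ln(86.8/60.8)/(2π×0.0357×24.5) = 0.06478 K/W
R_total = 0.1573 K/W
Q = ΔT/R_total = 107/0.1573

Q ≈ 680 W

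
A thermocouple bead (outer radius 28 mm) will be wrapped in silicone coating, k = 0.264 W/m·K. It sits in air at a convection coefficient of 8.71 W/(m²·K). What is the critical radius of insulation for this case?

For a sphere r_cr = 2k/h = 2×0.264/8.71
r_cr = 60.6 mm; since the bare radius (28 mm) is below r_cr, adding a thin layer of insulation will *increase* heat loss.

r_cr ≈ 60.6 mm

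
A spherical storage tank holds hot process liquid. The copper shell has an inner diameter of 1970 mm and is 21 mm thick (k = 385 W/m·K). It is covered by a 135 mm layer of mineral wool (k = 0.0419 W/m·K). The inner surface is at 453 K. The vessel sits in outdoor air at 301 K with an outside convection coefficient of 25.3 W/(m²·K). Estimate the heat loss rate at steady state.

For a spherical shell R = (1/r₁ − 1/r₂)/(4πk); film R = 1/(h·4πr²). In series:
R_copper shell = (1/0.985 − 1/1.006)/(4π×385) = 4.38×10^-6 K/W
R_mineral wool = (1/1.006 − 1/1.141)/(4π×0.0419) = 0.2234 K/W
R_outer film = 1/(h·4πr_o²) = 1/(25.3×4π×1.141²) = 0.002416 K/W
R_total = 0.2258 K/W
Q = ΔT/R_total = 152/0.2258

Q ≈ 673 W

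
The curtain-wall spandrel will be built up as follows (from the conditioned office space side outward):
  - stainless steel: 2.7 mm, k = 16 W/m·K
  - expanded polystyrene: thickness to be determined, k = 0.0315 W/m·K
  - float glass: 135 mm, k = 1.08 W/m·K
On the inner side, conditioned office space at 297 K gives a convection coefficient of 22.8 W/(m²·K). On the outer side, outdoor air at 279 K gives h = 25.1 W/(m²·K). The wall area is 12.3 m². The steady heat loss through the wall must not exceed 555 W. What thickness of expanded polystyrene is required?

Using the resistance-network approach (series):
R_inner film = 1/(h_i·A) = 1/(22.8×12.3) = 0.003566 K/W
R_stainless steel = L/(kA) = 0.0027/(16×12.3) = 1.372×10^-5 K/W
R_float glass = L/(kA) = 0.135/(1.08×12.3) = 0.01016 K/W
R_outer film = 1/(h_o·A) = 1/(25.1×12.3) = 0.003239 K/W
Sum of the known resistances R_other = 0.01698 K/W
Required total resistance R_tot = ΔT/Q_allow = 18/555 = 0.03243 K/W
R_expanded polystyrene = R_tot − R_other = 0.01545 K/W
L = R·k·A = 0.01545×0.0315×12.3

L ≈ 5.99 mm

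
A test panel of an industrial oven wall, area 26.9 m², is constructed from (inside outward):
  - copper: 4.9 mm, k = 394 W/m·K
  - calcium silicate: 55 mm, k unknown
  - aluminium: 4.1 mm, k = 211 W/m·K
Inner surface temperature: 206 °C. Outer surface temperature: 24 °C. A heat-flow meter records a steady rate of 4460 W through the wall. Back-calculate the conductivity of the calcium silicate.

Using the resistance-network approach (series):
R_copper = L/(kA) = 0.0049/(394×26.9) = 4.623×10^-7 K/W
R_aluminium = L/(kA) = 0.0041/(211×26.9) = 7.224×10^-7 K/W
Sum of known resistances R_other = 1.185×10^-6 K/W
Total R = ΔT/Q = 182/4460 = 0.04081 K/W
R_calcium silicate = R_total − R_other = 0.04081 K/W
k = L/(R·A) = 0.055/(0.04081×26.9)

k ≈ 0.0501 W/(m·K)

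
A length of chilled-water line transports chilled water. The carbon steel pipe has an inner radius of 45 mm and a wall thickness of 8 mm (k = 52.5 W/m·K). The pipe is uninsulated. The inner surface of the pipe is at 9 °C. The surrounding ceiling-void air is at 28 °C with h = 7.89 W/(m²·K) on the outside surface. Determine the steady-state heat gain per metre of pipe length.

Cylindrical conduction, so R = ln(r₂/r₁)/(2πkL) per layer, in series:
R_carbon steel pipe wall = ln(53/45)/(2π×52.5×1) = 4.96×10^-4 K/W
R_outer film = 1/(h_o·2πr_oL) = 1/(7.89×2π×0.053×1) = 0.3806 K/W
R_total = 0.3811 K/W
Q = ΔT/R_total = 19/0.3811

q′ ≈ 49.9 W/m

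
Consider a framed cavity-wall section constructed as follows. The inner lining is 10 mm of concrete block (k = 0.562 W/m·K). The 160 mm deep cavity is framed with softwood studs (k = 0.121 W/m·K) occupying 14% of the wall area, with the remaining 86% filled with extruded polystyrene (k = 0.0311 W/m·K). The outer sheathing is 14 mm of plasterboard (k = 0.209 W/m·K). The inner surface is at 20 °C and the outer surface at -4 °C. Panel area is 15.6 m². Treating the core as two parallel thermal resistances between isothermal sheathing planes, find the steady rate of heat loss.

Q ≈ 99.9 W

Sheathing layers in series; stud and cavity paths in parallel between them.
R_inner = 0.01/(0.562×15.6) = 0.001141 K/W
R_stud  = 0.16/(0.121×0.14×15.6) = 0.6055 K/W
R_cav   = 0.16/(0.0311×0.86×15.6) = 0.3835 K/W
1/R_core = 1/R_stud + 1/R_cav → R_core = 0.2348 K/W
R_outer = 0.014/(0.209×15.6) = 0.004294 K/W
R_total = 0.2402 K/W
Q = ΔT/R_total = 24/0.2402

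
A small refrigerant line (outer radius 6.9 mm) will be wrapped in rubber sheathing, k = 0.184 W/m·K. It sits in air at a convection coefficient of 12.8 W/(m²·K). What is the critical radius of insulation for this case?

r_cr ≈ 14.4 mm

For a cylinder r_cr = k/h = 0.184/12.8
r_cr = 14.4 mm; since the bare radius (6.9 mm) is below r_cr, adding a thin layer of insulation will *increase* heat loss.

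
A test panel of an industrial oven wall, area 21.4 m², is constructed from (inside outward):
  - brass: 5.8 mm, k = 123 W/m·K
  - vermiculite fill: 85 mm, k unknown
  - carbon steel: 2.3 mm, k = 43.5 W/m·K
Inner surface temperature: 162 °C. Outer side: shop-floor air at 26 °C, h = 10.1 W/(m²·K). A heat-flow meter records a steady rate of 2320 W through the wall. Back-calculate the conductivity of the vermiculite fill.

Treating each layer as a thermal resistance in series:
R_brass = L/(kA) = 0.0058/(123×21.4) = 2.203×10^-6 K/W
R_carbon steel = L/(kA) = 0.0023/(43.5×21.4) = 2.471×10^-6 K/W
R_outer film = 1/(h_o·A) = 1/(10.1×21.4) = 0.004627 K/W
Sum of known resistances R_other = 0.004631 K/W
Total R = ΔT/Q = 136/2320 = 0.05862 K/W
R_vermiculite fill = R_total − R_other = 0.05399 K/W
k = L/(R·A) = 0.085/(0.05399×21.4)

k ≈ 0.0736 W/(m·K)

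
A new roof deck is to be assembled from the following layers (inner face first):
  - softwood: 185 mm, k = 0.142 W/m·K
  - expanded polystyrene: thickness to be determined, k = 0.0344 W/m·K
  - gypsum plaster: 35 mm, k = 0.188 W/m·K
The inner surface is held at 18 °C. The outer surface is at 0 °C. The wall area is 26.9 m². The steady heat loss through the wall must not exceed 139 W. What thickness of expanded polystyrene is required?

L ≈ 68.6 mm

Model the wall as resistances in series:
R_softwood = L/(kA) = 0.185/(0.142×26.9) = 0.04843 K/W
R_gypsum plaster = L/(kA) = 0.035/(0.188×26.9) = 0.006921 K/W
Sum of the known resistances R_other = 0.05535 K/W
Required total resistance R_tot = ΔT/Q_allow = 18/139 = 0.1295 K/W
R_expanded polystyrene = R_tot − R_other = 0.07414 K/W
L = R·k·A = 0.07414×0.0344×26.9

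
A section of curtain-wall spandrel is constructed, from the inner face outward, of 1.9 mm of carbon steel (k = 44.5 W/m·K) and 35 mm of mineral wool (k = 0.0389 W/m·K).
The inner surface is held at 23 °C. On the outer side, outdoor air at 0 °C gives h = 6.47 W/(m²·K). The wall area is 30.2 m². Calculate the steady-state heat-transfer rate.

Q ≈ 659 W

Thermal resistances in series:
R_carbon steel = L/(kA) = 0.0019/(44.5×30.2) = 1.414×10^-6 K/W
R_mineral wool = L/(kA) = 0.035/(0.0389×30.2) = 0.02979 K/W
R_outer film = 1/(h_o·A) = 1/(6.47×30.2) = 0.005118 K/W
R_total = 0.03491 K/W
Q = ΔT / R_total = 23 / 0.03491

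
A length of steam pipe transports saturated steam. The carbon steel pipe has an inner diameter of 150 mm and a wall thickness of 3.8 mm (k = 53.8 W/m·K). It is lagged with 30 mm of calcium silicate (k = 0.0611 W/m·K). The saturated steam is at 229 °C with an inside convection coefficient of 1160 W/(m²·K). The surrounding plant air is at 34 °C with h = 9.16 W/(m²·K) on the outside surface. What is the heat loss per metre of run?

q′ ≈ 195 W/m

Per-layer cylindrical resistances, series-summed:
R_inner film = 1/(h_i·2πr₁L) = 1/(1160×2π×0.075×1) = 0.001829 K/W
R_carbon steel pipe wall = ln(78.8/75)/(2π×53.8×1) = 1.462×10^-4 K/W
R_calcium silicate = ln(108.8/78.8)/(2π×0.0611×1) = 0.8403 K/W
R_outer film = 1/(h_o·2πr_oL) = 1/(9.16×2π×0.1088×1) = 0.1597 K/W
R_total = 1.002 K/W
Q = ΔT/R_total = 195/1.002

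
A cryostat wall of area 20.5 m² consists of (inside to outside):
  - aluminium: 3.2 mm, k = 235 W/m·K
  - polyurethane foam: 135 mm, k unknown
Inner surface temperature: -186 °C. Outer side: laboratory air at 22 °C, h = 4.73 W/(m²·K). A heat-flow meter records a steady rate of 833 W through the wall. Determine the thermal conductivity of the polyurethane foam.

Treating each layer as a thermal resistance in series:
R_aluminium = L/(kA) = 0.0032/(235×20.5) = 6.642×10^-7 K/W
R_outer film = 1/(h_o·A) = 1/(4.73×20.5) = 0.01031 K/W
Sum of known resistances R_other = 0.01031 K/W
Total R = ΔT/Q = 208/833 = 0.2497 K/W
R_polyurethane foam = R_total − R_other = 0.2394 K/W
k = L/(R·A) = 0.135/(0.2394×20.5)

k ≈ 0.0275 W/(m·K)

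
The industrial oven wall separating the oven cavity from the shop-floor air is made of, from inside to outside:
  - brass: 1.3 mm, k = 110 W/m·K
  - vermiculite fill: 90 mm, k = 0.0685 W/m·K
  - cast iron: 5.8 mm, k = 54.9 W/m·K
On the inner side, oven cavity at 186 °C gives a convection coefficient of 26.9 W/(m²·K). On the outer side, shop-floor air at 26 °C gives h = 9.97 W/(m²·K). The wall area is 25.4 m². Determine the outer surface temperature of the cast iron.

T ≈ 37.1 °C

Model the wall as resistances in series:
R_inner film = 1/(h_i·A) = 1/(26.9×25.4) = 0.001464 K/W
R_brass = L/(kA) = 0.0013/(110×25.4) = 4.653×10^-7 K/W
R_vermiculite fill = L/(kA) = 0.09/(0.0685×25.4) = 0.05173 K/W
R_cast iron = L/(kA) = 0.0058/(54.9×25.4) = 4.159×10^-6 K/W
R_outer film = 1/(h_o·A) = 1/(9.97×25.4) = 0.003949 K/W
R_total = 0.05714 K/W;  Q = ΔT/R_total = 160/0.05714 = 2800 W
T_interface = T_inner − Q·ΣR(inner→interface) = 186 − 2800×0.0532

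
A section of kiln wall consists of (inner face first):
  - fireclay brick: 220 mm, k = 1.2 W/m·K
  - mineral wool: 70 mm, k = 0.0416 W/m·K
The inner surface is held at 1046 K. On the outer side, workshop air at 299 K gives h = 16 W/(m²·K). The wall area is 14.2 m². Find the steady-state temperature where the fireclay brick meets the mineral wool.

Series thermal resistances:
R_fireclay brick = L/(kA) = 0.22/(1.2×14.2) = 0.01291 K/W
R_mineral wool = L/(kA) = 0.07/(0.0416×14.2) = 0.1185 K/W
R_outer film = 1/(h_o·A) = 1/(16×14.2) = 0.004401 K/W
R_total = 0.1358 K/W;  Q = ΔT/R_total = 747/0.1358 = 5500 W
T_interface = T_inner − Q·ΣR(inner→interface) = 1046 − 5500×0.01291

T ≈ 975 K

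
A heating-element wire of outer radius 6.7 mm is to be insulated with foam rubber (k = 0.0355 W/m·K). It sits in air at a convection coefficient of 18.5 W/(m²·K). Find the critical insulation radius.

r_cr ≈ 1.92 mm

For a cylinder r_cr = k/h = 0.0355/18.5
r_cr = 1.92 mm; since the bare radius (6.7 mm) is above r_cr, any added insulation will reduce heat loss.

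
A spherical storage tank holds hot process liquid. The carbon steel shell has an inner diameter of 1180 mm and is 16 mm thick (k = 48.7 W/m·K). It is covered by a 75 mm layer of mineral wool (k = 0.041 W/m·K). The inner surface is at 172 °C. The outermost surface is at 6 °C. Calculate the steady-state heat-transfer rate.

Q ≈ 471 W

Spherical conduction: R = (1/r_in − 1/r_out)/(4πk) per layer; series-sum.
R_carbon steel shell = (1/0.59 − 1/0.606)/(4π×48.7) = 7.312×10^-5 K/W
R_mineral wool = (1/0.606 − 1/0.681)/(4π×0.041) = 0.3527 K/W
R_total = 0.3528 K/W
Q = ΔT/R_total = 166/0.3528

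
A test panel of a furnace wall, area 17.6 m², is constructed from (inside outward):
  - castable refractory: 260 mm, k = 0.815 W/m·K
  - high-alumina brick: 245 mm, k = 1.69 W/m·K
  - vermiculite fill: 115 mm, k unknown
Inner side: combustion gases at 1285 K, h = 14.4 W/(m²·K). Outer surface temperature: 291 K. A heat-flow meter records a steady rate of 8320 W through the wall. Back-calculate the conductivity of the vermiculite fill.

Treating each layer as a thermal resistance in series:
R_inner film = 1/(h_i·A) = 1/(14.4×17.6) = 0.003946 K/W
R_castable refractory = L/(kA) = 0.26/(0.815×17.6) = 0.01813 K/W
R_high-alumina brick = L/(kA) = 0.245/(1.69×17.6) = 0.008237 K/W
Sum of known resistances R_other = 0.03031 K/W
Total R = ΔT/Q = 994/8320 = 0.1195 K/W
R_vermiculite fill = R_total − R_other = 0.08916 K/W
k = L/(R·A) = 0.115/(0.08916×17.6)

k ≈ 0.0733 W/(m·K)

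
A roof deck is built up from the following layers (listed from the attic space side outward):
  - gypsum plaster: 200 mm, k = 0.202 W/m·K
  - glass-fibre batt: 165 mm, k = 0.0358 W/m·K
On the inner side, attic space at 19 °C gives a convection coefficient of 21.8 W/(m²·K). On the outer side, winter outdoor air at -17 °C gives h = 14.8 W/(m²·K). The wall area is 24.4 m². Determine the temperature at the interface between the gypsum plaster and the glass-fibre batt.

T ≈ 12.5 °C

Using the resistance-network approach (series):
R_inner film = 1/(h_i·A) = 1/(21.8×24.4) = 0.00188 K/W
R_gypsum plaster = L/(kA) = 0.2/(0.202×24.4) = 0.04058 K/W
R_glass-fibre batt = L/(kA) = 0.165/(0.0358×24.4) = 0.1889 K/W
R_outer film = 1/(h_o·A) = 1/(14.8×24.4) = 0.002769 K/W
R_total = 0.2341 K/W;  Q = ΔT/R_total = 36/0.2341 = 153.8 W
T_interface = T_inner − Q·ΣR(inner→interface) = 19 − 154×0.04246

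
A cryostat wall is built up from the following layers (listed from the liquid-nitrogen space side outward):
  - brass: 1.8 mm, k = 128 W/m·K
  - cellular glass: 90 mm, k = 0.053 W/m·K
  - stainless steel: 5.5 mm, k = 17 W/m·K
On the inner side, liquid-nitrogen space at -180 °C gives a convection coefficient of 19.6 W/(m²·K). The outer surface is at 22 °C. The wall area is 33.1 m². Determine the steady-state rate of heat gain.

Model the wall as resistances in series:
R_inner film = 1/(h_i·A) = 1/(19.6×33.1) = 0.001541 K/W
R_brass = L/(kA) = 0.0018/(128×33.1) = 4.248×10^-7 K/W
R_cellular glass = L/(kA) = 0.09/(0.053×33.1) = 0.0513 K/W
R_stainless steel = L/(kA) = 0.0055/(17×33.1) = 9.774×10^-6 K/W
R_total = 0.05285 K/W
Q = ΔT / R_total = 202 / 0.05285

Q ≈ 3820 W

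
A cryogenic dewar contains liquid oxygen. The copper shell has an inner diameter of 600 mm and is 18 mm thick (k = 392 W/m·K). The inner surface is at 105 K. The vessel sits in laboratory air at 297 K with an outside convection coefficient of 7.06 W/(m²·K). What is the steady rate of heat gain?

Each spherical layer contributes R = (1/r_i − 1/r_o)/(4πk):
R_copper shell = (1/0.3 − 1/0.318)/(4π×392) = 3.83×10^-5 K/W
R_outer film = 1/(h·4πr_o²) = 1/(7.06×4π×0.318²) = 0.1115 K/W
R_total = 0.1115 K/W
Q = ΔT/R_total = 192/0.1115

Q ≈ 1720 W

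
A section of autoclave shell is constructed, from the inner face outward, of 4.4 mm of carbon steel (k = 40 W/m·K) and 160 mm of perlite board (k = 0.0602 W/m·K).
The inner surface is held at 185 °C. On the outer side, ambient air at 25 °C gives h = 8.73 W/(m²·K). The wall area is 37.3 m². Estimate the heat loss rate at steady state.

Q ≈ 2150 W

Model the wall as resistances in series:
R_carbon steel = L/(kA) = 0.0044/(40×37.3) = 2.949×10^-6 K/W
R_perlite board = L/(kA) = 0.16/(0.0602×37.3) = 0.07125 K/W
R_outer film = 1/(h_o·A) = 1/(8.73×37.3) = 0.003071 K/W
R_total = 0.07433 K/W
Q = ΔT / R_total = 160 / 0.07433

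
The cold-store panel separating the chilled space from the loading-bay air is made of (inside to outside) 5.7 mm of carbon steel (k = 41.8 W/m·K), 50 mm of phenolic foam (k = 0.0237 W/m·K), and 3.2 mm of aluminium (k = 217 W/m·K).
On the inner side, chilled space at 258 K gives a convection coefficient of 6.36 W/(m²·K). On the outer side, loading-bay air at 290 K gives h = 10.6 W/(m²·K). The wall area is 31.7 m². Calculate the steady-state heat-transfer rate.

Q ≈ 430 W

Treating each layer as a thermal resistance in series:
R_inner film = 1/(h_i·A) = 1/(6.36×31.7) = 0.00496 K/W
R_carbon steel = L/(kA) = 0.0057/(41.8×31.7) = 4.302×10^-6 K/W
R_phenolic foam = L/(kA) = 0.05/(0.0237×31.7) = 0.06655 K/W
R_aluminium = L/(kA) = 0.0032/(217×31.7) = 4.652×10^-7 K/W
R_outer film = 1/(h_o·A) = 1/(10.6×31.7) = 0.002976 K/W
R_total = 0.07449 K/W
Q = ΔT / R_total = 32 / 0.07449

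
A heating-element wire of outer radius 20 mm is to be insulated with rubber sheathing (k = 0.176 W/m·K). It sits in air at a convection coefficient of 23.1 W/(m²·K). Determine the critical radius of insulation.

r_cr ≈ 7.62 mm

For a cylinder r_cr = k/h = 0.176/23.1
r_cr = 7.62 mm; since the bare radius (20 mm) is above r_cr, any added insulation will reduce heat loss.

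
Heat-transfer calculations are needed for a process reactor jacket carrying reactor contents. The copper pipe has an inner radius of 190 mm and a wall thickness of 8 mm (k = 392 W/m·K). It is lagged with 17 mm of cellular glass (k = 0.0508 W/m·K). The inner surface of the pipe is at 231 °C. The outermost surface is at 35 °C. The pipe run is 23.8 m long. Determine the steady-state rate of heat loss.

Per-layer cylindrical resistances, series-summed:
R_copper pipe wall = ln(198/190)/(2π×392×23.8) = 7.036×10^-7 K/W
R_cellular glass = ln(215/198)/(2π×0.0508×23.8) = 0.01084 K/W
R_total = 0.01084 K/W
Q = ΔT/R_total = 196/0.01084

Q ≈ 18100 W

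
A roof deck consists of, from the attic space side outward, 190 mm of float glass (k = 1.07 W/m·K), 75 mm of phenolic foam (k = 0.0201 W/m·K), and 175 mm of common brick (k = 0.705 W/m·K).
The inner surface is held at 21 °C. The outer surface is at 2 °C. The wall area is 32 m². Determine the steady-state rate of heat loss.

Q ≈ 146 W

Treating each layer as a thermal resistance in series:
R_float glass = L/(kA) = 0.19/(1.07×32) = 0.005549 K/W
R_phenolic foam = L/(kA) = 0.075/(0.0201×32) = 0.1166 K/W
R_common brick = L/(kA) = 0.175/(0.705×32) = 0.007757 K/W
R_total = 0.1299 K/W
Q = ΔT / R_total = 19 / 0.1299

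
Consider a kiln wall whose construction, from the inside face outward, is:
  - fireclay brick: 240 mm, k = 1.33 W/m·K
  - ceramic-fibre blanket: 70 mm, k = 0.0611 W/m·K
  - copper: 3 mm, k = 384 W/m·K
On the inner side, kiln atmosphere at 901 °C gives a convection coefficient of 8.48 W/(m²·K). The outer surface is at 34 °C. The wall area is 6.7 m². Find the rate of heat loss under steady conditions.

Treating each layer as a thermal resistance in series:
R_inner film = 1/(h_i·A) = 1/(8.48×6.7) = 0.0176 K/W
R_fireclay brick = L/(kA) = 0.24/(1.33×6.7) = 0.02693 K/W
R_ceramic-fibre blanket = L/(kA) = 0.07/(0.0611×6.7) = 0.171 K/W
R_copper = L/(kA) = 0.003/(384×6.7) = 1.166×10^-6 K/W
R_total = 0.2155 K/W
Q = ΔT / R_total = 867 / 0.2155

Q ≈ 4020 W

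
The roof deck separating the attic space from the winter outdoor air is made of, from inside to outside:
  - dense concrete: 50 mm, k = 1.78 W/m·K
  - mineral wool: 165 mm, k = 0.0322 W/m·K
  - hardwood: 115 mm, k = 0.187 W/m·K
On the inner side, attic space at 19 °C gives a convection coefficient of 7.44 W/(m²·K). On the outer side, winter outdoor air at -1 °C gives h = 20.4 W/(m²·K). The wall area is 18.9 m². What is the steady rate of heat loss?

Series thermal resistances:
R_inner film = 1/(h_i·A) = 1/(7.44×18.9) = 0.007112 K/W
R_dense concrete = L/(kA) = 0.05/(1.78×18.9) = 0.001486 K/W
R_mineral wool = L/(kA) = 0.165/(0.0322×18.9) = 0.2711 K/W
R_hardwood = L/(kA) = 0.115/(0.187×18.9) = 0.03254 K/W
R_outer film = 1/(h_o·A) = 1/(20.4×18.9) = 0.002594 K/W
R_total = 0.3149 K/W
Q = ΔT / R_total = 20 / 0.3149

Q ≈ 63.5 W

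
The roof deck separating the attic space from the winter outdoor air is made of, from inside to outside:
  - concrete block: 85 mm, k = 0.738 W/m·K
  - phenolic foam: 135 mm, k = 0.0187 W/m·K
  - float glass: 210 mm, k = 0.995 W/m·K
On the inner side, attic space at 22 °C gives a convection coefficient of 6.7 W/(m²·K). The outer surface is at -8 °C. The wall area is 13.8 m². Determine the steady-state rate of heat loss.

Q ≈ 53.8 W

Series thermal resistances:
R_inner film = 1/(h_i·A) = 1/(6.7×13.8) = 0.01082 K/W
R_concrete block = L/(kA) = 0.085/(0.738×13.8) = 0.008346 K/W
R_phenolic foam = L/(kA) = 0.135/(0.0187×13.8) = 0.5231 K/W
R_float glass = L/(kA) = 0.21/(0.995×13.8) = 0.01529 K/W
R_total = 0.5576 K/W
Q = ΔT / R_total = 30 / 0.5576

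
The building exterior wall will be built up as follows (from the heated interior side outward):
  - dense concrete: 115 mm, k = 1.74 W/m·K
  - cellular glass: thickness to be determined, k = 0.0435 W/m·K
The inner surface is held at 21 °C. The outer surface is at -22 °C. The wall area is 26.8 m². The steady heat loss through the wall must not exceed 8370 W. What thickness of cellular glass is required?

Series thermal resistances:
R_dense concrete = L/(kA) = 0.115/(1.74×26.8) = 0.002466 K/W
Sum of the known resistances R_other = 0.002466 K/W
Required total resistance R_tot = ΔT/Q_allow = 43/8370 = 0.005137 K/W
R_cellular glass = R_tot − R_other = 0.002671 K/W
L = R·k·A = 0.002671×0.0435×26.8

L ≈ 3.11 mm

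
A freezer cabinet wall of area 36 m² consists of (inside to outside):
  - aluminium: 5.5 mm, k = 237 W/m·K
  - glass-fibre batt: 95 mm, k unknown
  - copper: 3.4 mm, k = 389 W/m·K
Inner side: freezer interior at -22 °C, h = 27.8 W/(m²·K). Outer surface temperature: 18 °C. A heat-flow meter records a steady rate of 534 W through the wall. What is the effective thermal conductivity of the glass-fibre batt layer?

Thermal resistances in series:
R_inner film = 1/(h_i·A) = 1/(27.8×36) = 9.992×10^-4 K/W
R_aluminium = L/(kA) = 0.0055/(237×36) = 6.446×10^-7 K/W
R_copper = L/(kA) = 0.0034/(389×36) = 2.428×10^-7 K/W
Sum of known resistances R_other = 0.001 K/W
Total R = ΔT/Q = 40/534 = 0.07491 K/W
R_glass-fibre batt = R_total − R_other = 0.07391 K/W
k = L/(R·A) = 0.095/(0.07391×36)

k ≈ 0.0357 W/(m·K)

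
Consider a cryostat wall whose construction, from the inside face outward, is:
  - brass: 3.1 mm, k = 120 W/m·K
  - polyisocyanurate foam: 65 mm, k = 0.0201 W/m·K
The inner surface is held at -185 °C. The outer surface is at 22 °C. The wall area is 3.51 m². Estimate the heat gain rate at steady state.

Q ≈ 225 W

Using the resistance-network approach (series):
R_brass = L/(kA) = 0.0031/(120×3.51) = 7.36×10^-6 K/W
R_polyisocyanurate foam = L/(kA) = 0.065/(0.0201×3.51) = 0.9213 K/W
R_total = 0.9213 K/W
Q = ΔT / R_total = 207 / 0.9213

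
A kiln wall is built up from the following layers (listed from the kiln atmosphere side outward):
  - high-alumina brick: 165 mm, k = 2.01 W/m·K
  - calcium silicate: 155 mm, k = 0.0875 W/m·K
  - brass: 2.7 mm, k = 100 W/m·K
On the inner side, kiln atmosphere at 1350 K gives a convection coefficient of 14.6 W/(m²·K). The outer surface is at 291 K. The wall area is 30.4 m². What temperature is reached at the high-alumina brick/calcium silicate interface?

Treating each layer as a thermal resistance in series:
R_inner film = 1/(h_i·A) = 1/(14.6×30.4) = 0.002253 K/W
R_high-alumina brick = L/(kA) = 0.165/(2.01×30.4) = 0.0027 K/W
R_calcium silicate = L/(kA) = 0.155/(0.0875×30.4) = 0.05827 K/W
R_brass = L/(kA) = 0.0027/(100×30.4) = 8.882×10^-7 K/W
R_total = 0.06322 K/W;  Q = ΔT/R_total = 1059/0.06322 = 16750 W
T_interface = T_inner − Q·ΣR(inner→interface) = 1350 − 16700×0.004953

T ≈ 1270 K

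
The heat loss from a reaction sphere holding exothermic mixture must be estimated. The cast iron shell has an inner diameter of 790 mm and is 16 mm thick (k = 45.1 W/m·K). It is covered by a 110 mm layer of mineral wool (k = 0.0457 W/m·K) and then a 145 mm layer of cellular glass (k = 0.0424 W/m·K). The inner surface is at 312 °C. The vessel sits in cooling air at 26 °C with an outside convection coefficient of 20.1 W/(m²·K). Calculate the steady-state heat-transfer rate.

Spherical conduction: R = (1/r_in − 1/r_out)/(4πk) per layer; series-sum.
R_cast iron shell = (1/0.395 − 1/0.411)/(4π×45.1) = 1.739×10^-4 K/W
R_mineral wool = (1/0.411 − 1/0.521)/(4π×0.0457) = 0.8945 K/W
R_cellular glass = (1/0.521 − 1/0.666)/(4π×0.0424) = 0.7843 K/W
R_outer film = 1/(h·4πr_o²) = 1/(20.1×4π×0.666²) = 0.008926 K/W
R_total = 1.688 K/W
Q = ΔT/R_total = 286/1.688

Q ≈ 169 W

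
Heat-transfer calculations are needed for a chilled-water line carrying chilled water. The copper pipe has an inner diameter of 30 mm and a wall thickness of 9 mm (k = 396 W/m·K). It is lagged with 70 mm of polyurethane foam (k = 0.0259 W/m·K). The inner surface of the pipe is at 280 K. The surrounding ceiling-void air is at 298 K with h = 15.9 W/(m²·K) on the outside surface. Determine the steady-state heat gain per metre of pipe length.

q′ ≈ 2.12 W/m

Treating each annulus and film as a series resistance:
R_copper pipe wall = ln(24/15)/(2π×396×1) = 1.889×10^-4 K/W
R_polyurethane foam = ln(94/24)/(2π×0.0259×1) = 8.389 K/W
R_outer film = 1/(h_o·2πr_oL) = 1/(15.9×2π×0.094×1) = 0.1065 K/W
R_total = 8.496 K/W
Q = ΔT/R_total = 18/8.496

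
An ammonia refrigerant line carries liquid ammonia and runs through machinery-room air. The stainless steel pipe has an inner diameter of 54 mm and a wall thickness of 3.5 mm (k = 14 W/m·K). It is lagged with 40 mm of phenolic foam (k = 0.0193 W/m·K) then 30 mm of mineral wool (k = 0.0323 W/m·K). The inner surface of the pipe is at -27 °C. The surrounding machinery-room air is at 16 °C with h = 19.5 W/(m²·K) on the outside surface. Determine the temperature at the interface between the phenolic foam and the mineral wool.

Treating each annulus and film as a series resistance:
R_stainless steel pipe wall = ln(30.5/27)/(2π×14×1) = 0.001386 K/W
R_phenolic foam = ln(70.5/30.5)/(2π×0.0193×1) = 6.91 K/W
R_mineral wool = ln(100.5/70.5)/(2π×0.0323×1) = 1.747 K/W
R_outer film = 1/(h_o·2πr_oL) = 1/(19.5×2π×0.1005×1) = 0.08121 K/W
R_total = 8.739 K/W
Q = ΔT/R_total = 43/8.739
Q = 4.92 W/m
T_interface = T_inner + Q·ΣR(inner→interface) = -27 + 4.92×6.911

T ≈ 7 °C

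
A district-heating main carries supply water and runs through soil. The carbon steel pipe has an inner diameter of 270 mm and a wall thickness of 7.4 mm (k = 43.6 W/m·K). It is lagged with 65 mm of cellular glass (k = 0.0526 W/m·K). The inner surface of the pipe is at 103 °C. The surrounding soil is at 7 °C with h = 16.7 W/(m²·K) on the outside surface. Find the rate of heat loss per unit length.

q′ ≈ 81.1 W/m

Treating each annulus and film as a series resistance:
R_carbon steel pipe wall = ln(142.4/135)/(2π×43.6×1) = 1.948×10^-4 K/W
R_cellular glass = ln(207.4/142.4)/(2π×0.0526×1) = 1.138 K/W
R_outer film = 1/(h_o·2πr_oL) = 1/(16.7×2π×0.2074×1) = 0.04595 K/W
R_total = 1.184 K/W
Q = ΔT/R_total = 96/1.184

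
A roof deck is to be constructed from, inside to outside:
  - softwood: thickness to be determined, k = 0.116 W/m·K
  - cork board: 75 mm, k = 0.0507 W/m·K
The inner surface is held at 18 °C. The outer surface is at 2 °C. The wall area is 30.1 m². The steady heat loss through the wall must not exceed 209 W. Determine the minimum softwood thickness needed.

Using the resistance-network approach (series):
R_cork board = L/(kA) = 0.075/(0.0507×30.1) = 0.04915 K/W
Sum of the known resistances R_other = 0.04915 K/W
Required total resistance R_tot = ΔT/Q_allow = 16/209 = 0.07656 K/W
R_softwood = R_tot − R_other = 0.02741 K/W
L = R·k·A = 0.02741×0.116×30.1

L ≈ 95.7 mm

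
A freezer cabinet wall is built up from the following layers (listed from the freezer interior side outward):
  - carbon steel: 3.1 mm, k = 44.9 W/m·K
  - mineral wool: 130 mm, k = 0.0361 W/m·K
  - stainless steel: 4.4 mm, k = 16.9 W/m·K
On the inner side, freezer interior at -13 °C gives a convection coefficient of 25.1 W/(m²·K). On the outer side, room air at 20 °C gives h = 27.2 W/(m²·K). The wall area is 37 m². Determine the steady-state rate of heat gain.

Q ≈ 332 W

Treating each layer as a thermal resistance in series:
R_inner film = 1/(h_i·A) = 1/(25.1×37) = 0.001077 K/W
R_carbon steel = L/(kA) = 0.0031/(44.9×37) = 1.866×10^-6 K/W
R_mineral wool = L/(kA) = 0.13/(0.0361×37) = 0.09733 K/W
R_stainless steel = L/(kA) = 0.0044/(16.9×37) = 7.037×10^-6 K/W
R_outer film = 1/(h_o·A) = 1/(27.2×37) = 9.936×10^-4 K/W
R_total = 0.09941 K/W
Q = ΔT / R_total = 33 / 0.09941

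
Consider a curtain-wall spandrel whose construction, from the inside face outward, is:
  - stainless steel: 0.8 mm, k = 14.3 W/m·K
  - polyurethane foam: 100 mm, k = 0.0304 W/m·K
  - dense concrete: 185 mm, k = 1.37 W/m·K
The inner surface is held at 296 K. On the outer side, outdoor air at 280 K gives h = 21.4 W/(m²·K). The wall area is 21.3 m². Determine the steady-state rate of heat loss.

Q ≈ 98.2 W

Thermal resistances in series:
R_stainless steel = L/(kA) = 0.0008/(14.3×21.3) = 2.626×10^-6 K/W
R_polyurethane foam = L/(kA) = 0.1/(0.0304×21.3) = 0.1544 K/W
R_dense concrete = L/(kA) = 0.185/(1.37×21.3) = 0.00634 K/W
R_outer film = 1/(h_o·A) = 1/(21.4×21.3) = 0.002194 K/W
R_total = 0.163 K/W
Q = ΔT / R_total = 16 / 0.163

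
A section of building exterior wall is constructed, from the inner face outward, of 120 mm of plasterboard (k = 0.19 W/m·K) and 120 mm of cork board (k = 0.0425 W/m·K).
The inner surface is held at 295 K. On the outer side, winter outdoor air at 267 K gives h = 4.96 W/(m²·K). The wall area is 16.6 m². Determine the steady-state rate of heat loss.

Q ≈ 127 W

Series thermal resistances:
R_plasterboard = L/(kA) = 0.12/(0.19×16.6) = 0.03805 K/W
R_cork board = L/(kA) = 0.12/(0.0425×16.6) = 0.1701 K/W
R_outer film = 1/(h_o·A) = 1/(4.96×16.6) = 0.01215 K/W
R_total = 0.2203 K/W
Q = ΔT / R_total = 28 / 0.2203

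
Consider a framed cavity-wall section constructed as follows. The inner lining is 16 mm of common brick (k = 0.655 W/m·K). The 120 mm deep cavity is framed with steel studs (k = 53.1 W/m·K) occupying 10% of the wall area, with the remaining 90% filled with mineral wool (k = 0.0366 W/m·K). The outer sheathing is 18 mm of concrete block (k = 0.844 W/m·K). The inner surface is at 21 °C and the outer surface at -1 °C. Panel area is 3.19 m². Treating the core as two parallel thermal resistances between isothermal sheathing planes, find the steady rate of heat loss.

Q ≈ 1030 W

Sheathing layers in series; stud and cavity paths in parallel between them.
R_inner = 0.016/(0.655×3.19) = 0.007658 K/W
R_stud  = 0.12/(53.1×0.1×3.19) = 0.007084 K/W
R_cav   = 0.12/(0.0366×0.9×3.19) = 1.142 K/W
1/R_core = 1/R_stud + 1/R_cav → R_core = 0.007041 K/W
R_outer = 0.018/(0.844×3.19) = 0.006686 K/W
R_total = 0.02138 K/W
Q = ΔT/R_total = 22/0.02138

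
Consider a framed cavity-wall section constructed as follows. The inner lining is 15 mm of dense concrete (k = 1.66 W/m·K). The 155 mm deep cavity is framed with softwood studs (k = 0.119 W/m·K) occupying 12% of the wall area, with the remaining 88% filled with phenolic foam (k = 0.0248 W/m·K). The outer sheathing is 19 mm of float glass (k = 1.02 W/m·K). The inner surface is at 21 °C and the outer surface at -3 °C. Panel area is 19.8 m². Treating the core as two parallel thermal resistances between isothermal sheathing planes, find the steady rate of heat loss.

Q ≈ 110 W

Sheathing layers in series; stud and cavity paths in parallel between them.
R_inner = 0.015/(1.66×19.8) = 4.564×10^-4 K/W
R_stud  = 0.155/(0.119×0.12×19.8) = 0.5482 K/W
R_cav   = 0.155/(0.0248×0.88×19.8) = 0.3587 K/W
1/R_core = 1/R_stud + 1/R_cav → R_core = 0.2168 K/W
R_outer = 0.019/(1.02×19.8) = 9.408×10^-4 K/W
R_total = 0.2182 K/W
Q = ΔT/R_total = 24/0.2182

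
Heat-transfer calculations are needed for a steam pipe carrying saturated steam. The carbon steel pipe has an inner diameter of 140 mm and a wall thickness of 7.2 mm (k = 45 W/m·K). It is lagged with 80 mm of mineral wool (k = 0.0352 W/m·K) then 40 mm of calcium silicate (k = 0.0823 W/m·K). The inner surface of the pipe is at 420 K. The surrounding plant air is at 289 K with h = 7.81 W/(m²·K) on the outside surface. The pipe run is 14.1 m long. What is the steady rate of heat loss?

For a radial system each layer contributes R = ln(r_out/r_in)/(2πkL); films add R = 1/(hA).
R_carbon steel pipe wall = ln(77.2/70)/(2π×45×14.1) = 2.456×10^-5 K/W
R_mineral wool = ln(157.2/77.2)/(2π×0.0352×14.1) = 0.228 K/W
R_calcium silicate = ln(197.2/157.2)/(2π×0.0823×14.1) = 0.03109 K/W
R_outer film = 1/(h_o·2πr_oL) = 1/(7.81×2π×0.1972×14.1) = 0.007329 K/W
R_total = 0.2665 K/W
Q = ΔT/R_total = 131/0.2665

Q ≈ 492 W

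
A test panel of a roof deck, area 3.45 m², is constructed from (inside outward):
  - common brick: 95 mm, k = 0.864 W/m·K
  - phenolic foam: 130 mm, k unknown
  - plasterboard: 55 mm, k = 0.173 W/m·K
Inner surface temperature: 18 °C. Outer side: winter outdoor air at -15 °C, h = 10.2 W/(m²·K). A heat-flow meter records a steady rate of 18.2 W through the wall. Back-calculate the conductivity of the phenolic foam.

k ≈ 0.0227 W/(m·K)

Series thermal resistances:
R_common brick = L/(kA) = 0.095/(0.864×3.45) = 0.03187 K/W
R_plasterboard = L/(kA) = 0.055/(0.173×3.45) = 0.09215 K/W
R_outer film = 1/(h_o·A) = 1/(10.2×3.45) = 0.02842 K/W
Sum of known resistances R_other = 0.1524 K/W
Total R = ΔT/Q = 33/18.2 = 1.813 K/W
R_phenolic foam = R_total − R_other = 1.661 K/W
k = L/(R·A) = 0.13/(1.661×3.45)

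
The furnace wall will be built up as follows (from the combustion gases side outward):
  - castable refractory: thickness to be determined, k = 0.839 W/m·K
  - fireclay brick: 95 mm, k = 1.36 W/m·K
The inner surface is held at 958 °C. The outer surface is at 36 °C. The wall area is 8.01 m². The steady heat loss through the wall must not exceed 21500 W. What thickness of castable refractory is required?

Model the wall as resistances in series:
R_fireclay brick = L/(kA) = 0.095/(1.36×8.01) = 0.008721 K/W
Sum of the known resistances R_other = 0.008721 K/W
Required total resistance R_tot = ΔT/Q_allow = 922/21500 = 0.04288 K/W
R_castable refractory = R_tot − R_other = 0.03416 K/W
L = R·k·A = 0.03416×0.839×8.01

L ≈ 230 mm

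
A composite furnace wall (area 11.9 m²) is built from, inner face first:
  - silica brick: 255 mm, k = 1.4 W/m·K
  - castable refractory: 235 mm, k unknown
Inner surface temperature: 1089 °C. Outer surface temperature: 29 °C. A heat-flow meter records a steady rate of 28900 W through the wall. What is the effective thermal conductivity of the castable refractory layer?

Thermal resistances in series:
R_silica brick = L/(kA) = 0.255/(1.4×11.9) = 0.01531 K/W
Sum of known resistances R_other = 0.01531 K/W
Total R = ΔT/Q = 1060/28900 = 0.03668 K/W
R_castable refractory = R_total − R_other = 0.02137 K/W
k = L/(R·A) = 0.235/(0.02137×11.9)

k ≈ 0.924 W/(m·K)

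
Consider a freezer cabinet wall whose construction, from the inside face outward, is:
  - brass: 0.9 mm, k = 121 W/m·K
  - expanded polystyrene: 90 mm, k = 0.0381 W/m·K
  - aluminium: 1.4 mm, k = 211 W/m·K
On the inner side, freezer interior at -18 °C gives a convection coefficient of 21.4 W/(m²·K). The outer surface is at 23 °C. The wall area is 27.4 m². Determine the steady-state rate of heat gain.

Treating each layer as a thermal resistance in series:
R_inner film = 1/(h_i·A) = 1/(21.4×27.4) = 0.001705 K/W
R_brass = L/(kA) = 0.0009/(121×27.4) = 2.715×10^-7 K/W
R_expanded polystyrene = L/(kA) = 0.09/(0.0381×27.4) = 0.08621 K/W
R_aluminium = L/(kA) = 0.0014/(211×27.4) = 2.422×10^-7 K/W
R_total = 0.08792 K/W
Q = ΔT / R_total = 41 / 0.08792

Q ≈ 466 W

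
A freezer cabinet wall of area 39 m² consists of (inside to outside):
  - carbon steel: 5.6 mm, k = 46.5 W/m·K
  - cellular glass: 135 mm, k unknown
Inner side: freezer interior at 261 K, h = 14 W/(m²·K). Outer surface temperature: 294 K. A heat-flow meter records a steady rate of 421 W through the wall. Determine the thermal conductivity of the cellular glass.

k ≈ 0.0452 W/(m·K)

Series thermal resistances:
R_inner film = 1/(h_i·A) = 1/(14×39) = 0.001832 K/W
R_carbon steel = L/(kA) = 0.0056/(46.5×39) = 3.088×10^-6 K/W
Sum of known resistances R_other = 0.001835 K/W
Total R = ΔT/Q = 33/421 = 0.07838 K/W
R_cellular glass = R_total − R_other = 0.07655 K/W
k = L/(R·A) = 0.135/(0.07655×39)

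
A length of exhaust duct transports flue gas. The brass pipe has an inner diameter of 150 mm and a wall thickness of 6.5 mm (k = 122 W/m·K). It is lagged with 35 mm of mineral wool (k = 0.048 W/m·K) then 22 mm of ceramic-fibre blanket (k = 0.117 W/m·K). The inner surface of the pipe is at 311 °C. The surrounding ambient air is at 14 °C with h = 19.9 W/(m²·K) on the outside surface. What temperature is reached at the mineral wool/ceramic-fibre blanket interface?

T ≈ 72.9 °C

For a radial system each layer contributes R = ln(r_out/r_in)/(2πkL); films add R = 1/(hA).
R_brass pipe wall = ln(81.5/75)/(2π×122×1) = 1.084×10^-4 K/W
R_mineral wool = ln(116.5/81.5)/(2π×0.048×1) = 1.185 K/W
R_ceramic-fibre blanket = ln(138.5/116.5)/(2π×0.117×1) = 0.2353 K/W
R_outer film = 1/(h_o·2πr_oL) = 1/(19.9×2π×0.1385×1) = 0.05775 K/W
R_total = 1.478 K/W
Q = ΔT/R_total = 297/1.478
Q = 201 W/m
T_interface = T_inner − Q·ΣR(inner→interface) = 311 − 201×1.185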